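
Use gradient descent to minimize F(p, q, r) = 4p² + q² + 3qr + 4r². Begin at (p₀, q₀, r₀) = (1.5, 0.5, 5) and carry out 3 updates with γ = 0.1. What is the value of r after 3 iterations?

0.4405

∇F = (8p, 2q + 3r, 3q + 8r)
Step 1: at (1.5, 0.5, 5), ∇F = (12, 16, 41.5) → (1.5, 0.5, 5) − 0.1·(12, 16, 41.5) = (0.3, -1.1, 0.85)
Step 2: at (0.3, -1.1, 0.85), ∇F = (2.4, 0.35, 3.5) → (0.3, -1.1, 0.85) − 0.1·(2.4, 0.35, 3.5) = (0.06, -1.135, 0.5)
Step 3: at (0.06, -1.135, 0.5), ∇F = (0.48, -0.77, 0.595) → (0.06, -1.135, 0.5) − 0.1·(0.48, -0.77, 0.595) = (0.012, -1.058, 0.4405)
r = 0.4405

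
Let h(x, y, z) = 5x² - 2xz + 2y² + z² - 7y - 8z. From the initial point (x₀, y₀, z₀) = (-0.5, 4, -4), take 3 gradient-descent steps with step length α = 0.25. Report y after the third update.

∇h = (10x - 2z, 4y - 7, -2x + 2z - 8)
Step 1: at (-0.5, 4, -4), ∇h = (3, 9, -15) → (-0.5, 4, -4) − 0.25·(3, 9, -15) = (-1.25, 1.75, -0.25)
Step 2: at (-1.25, 1.75, -0.25), ∇h = (-12, 0, -6) → (-1.25, 1.75, -0.25) − 0.25·(-12, 0, -6) = (1.75, 1.75, 1.25)
Step 3: at (1.75, 1.75, 1.25), ∇h = (15, 0, -9) → (1.75, 1.75, 1.25) − 0.25·(15, 0, -9) = (-2, 1.75, 3.5)
y = 1.75

1.75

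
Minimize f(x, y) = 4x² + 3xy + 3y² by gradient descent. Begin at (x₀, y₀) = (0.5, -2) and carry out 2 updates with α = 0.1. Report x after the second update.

∇f = (8x + 3y, 3x + 6y)
Step 1: at (0.5, -2), ∇f = (-2, -10.5) → (0.5, -2) − 0.1·(-2, -10.5) = (0.7, -0.95)
Step 2: at (0.7, -0.95), ∇f = (2.75, -3.6) → (0.7, -0.95) − 0.1·(2.75, -3.6) = (0.425, -0.59)
x = 0.425

0.425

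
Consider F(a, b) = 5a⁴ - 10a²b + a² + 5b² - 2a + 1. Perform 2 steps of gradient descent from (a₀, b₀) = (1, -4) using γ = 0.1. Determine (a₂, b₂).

(1433, 81)

∇F = (20a³ - 20ab + 2a - 2, -10a² + 10b)
(a₁, b₁) = (1, -4) − 0.1·(100, -50) = (-9, 1)
(a₂, b₂) = (-9, 1) − 0.1·(-14420, -800) = (1433, 81)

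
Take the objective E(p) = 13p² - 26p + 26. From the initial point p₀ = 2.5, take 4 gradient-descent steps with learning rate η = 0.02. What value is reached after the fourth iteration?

1.07962624

E′(p) = 26p - 26
Step 1: E′(2.5) = 39; p₁ = 2.5 − 0.02·39 = 1.72
Step 2: E′(1.72) = 18.72; p₂ = 1.72 − 0.02·18.72 = 1.3456
Step 3: E′(1.3456) = 8.9856; p₃ = 1.3456 − 0.02·8.9856 = 1.165888
Step 4: E′(1.165888) = 4.313088; p₄ = 1.165888 − 0.02·4.313088 = 1.07962624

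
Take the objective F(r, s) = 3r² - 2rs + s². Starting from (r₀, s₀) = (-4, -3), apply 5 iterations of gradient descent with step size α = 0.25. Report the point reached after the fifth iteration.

∇F = (6r - 2s, -2r + 2s)
(r₁, s₁) = (-4, -3) − 0.25·(-18, 2) = (0.5, -3.5)
(r₂, s₂) = (0.5, -3.5) − 0.25·(10, -8) = (-2, -1.5)
(r₃, s₃) = (-2, -1.5) − 0.25·(-9, 1) = (0.25, -1.75)
(r₄, s₄) = (0.25, -1.75) − 0.25·(5, -4) = (-1, -0.75)
(r₅, s₅) = (-1, -0.75) − 0.25·(-4.5, 0.5) = (0.125, -0.875)

(0.125, -0.875)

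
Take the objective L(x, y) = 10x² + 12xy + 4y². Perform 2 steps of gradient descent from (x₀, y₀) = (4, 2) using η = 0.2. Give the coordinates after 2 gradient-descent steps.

∇L = (20x + 12y, 12x + 8y)
Step 1: at (4, 2), ∇L = (104, 64) → (4, 2) − 0.2·(104, 64) = (-16.8, -10.8)
Step 2: at (-16.8, -10.8), ∇L = (-465.6, -288) → (-16.8, -10.8) − 0.2·(-465.6, -288) = (76.32, 46.8)

(76.32, 46.8)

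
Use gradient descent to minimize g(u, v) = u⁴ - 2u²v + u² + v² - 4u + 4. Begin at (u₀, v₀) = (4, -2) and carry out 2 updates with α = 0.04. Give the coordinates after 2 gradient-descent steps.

(66.26010112, 4.203392)

∇g = (4u³ - 4uv + 2u - 4, -2u² + 2v)
Step 1: at (4, -2), ∇g = (292, -36) → (4, -2) − 0.04·(292, -36) = (-7.68, -0.56)
Step 2: at (-7.68, -0.56), ∇g = (-1848.502528, -119.0848) → (-7.68, -0.56) − 0.04·(-1848.502528, -119.0848) = (66.26010112, 4.203392)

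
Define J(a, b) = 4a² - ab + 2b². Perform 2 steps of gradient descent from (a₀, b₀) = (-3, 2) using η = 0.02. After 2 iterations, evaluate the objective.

25.06573984

∇J = (8a - b, -a + 4b)
(a₁, b₁) = (-3, 2) − 0.02·(-26, 11) = (-2.48, 1.78)
(a₂, b₂) = (-2.48, 1.78) − 0.02·(-21.62, 9.6) = (-2.0476, 1.588)
J(-2.0476, 1.588) = 25.06573984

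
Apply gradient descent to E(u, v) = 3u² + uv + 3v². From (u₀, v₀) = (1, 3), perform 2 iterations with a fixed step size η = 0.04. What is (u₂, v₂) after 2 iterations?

(0.3968, 1.6768)

∇E = (6u + v, u + 6v)
(u₁, v₁) = (1, 3) − 0.04·(9, 19) = (0.64, 2.24)
(u₂, v₂) = (0.64, 2.24) − 0.04·(6.08, 14.08) = (0.3968, 1.6768)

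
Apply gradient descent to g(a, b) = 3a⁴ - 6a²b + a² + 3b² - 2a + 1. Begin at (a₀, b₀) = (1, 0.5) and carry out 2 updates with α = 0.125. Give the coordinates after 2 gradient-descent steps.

(0.7421875, 0.265625)

∇g = (12a³ - 12ab + 2a - 2, -6a² + 6b)
Step 1: at (1, 0.5), ∇g = (6, -3) → (1, 0.5) − 0.125·(6, -3) = (0.25, 0.875)
Step 2: at (0.25, 0.875), ∇g = (-3.9375, 4.875) → (0.25, 0.875) − 0.125·(-3.9375, 4.875) = (0.7421875, 0.265625)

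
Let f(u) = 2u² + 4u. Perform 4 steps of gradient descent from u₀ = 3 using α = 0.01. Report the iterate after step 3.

2.538944

f′(u) = 4u + 4
Step 1: f′(3) = 16; u₁ = 3 − 0.01·16 = 2.84
Step 2: f′(2.84) = 15.36; u₂ = 2.84 − 0.01·15.36 = 2.6864
Step 3: f′(2.6864) = 14.7456; u₃ = 2.6864 − 0.01·14.7456 = 2.538944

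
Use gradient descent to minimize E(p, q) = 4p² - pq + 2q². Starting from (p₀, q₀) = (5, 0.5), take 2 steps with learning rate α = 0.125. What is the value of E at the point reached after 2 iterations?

0.395751953125

∇E = (8p - q, -p + 4q)
Step 1: at (5, 0.5), ∇E = (39.5, -3) → (5, 0.5) − 0.125·(39.5, -3) = (0.0625, 0.875)
Step 2: at (0.0625, 0.875), ∇E = (-0.375, 3.4375) → (0.0625, 0.875) − 0.125·(-0.375, 3.4375) = (0.109375, 0.4453125)
E(0.109375, 0.4453125) = 0.395751953125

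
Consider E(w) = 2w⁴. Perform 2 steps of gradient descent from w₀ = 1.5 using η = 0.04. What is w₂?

E′(w) = 8w³
w₁ = 1.5 − 0.04·27 = 0.42
w₂ = 0.42 − 0.04·0.592704 = 0.39629184

0.39629184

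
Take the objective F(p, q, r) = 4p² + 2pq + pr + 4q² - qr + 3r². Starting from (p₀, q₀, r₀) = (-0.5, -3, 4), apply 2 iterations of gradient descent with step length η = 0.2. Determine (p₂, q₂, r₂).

(-1.28, -2.22, 0.68)

∇F = (8p + 2q + r, 2p + 8q - r, p - q + 6r)
(p₁, q₁, r₁) = (-0.5, -3, 4) − 0.2·(-6, -29, 26.5) = (0.7, 2.8, -1.3)
(p₂, q₂, r₂) = (0.7, 2.8, -1.3) − 0.2·(9.9, 25.1, -9.9) = (-1.28, -2.22, 0.68)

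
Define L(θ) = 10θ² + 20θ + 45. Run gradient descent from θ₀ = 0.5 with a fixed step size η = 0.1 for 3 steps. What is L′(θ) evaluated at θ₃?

L′(θ) = 20θ + 20
θ₁ = 0.5 − 0.1·30 = -2.5
θ₂ = -2.5 − 0.1·(-30) = 0.5
θ₃ = 0.5 − 0.1·30 = -2.5
L′(θ) at (-2.5) = -30

-30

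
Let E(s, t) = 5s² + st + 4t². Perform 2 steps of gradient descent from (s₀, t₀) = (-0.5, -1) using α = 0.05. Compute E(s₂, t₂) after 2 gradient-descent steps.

∇E = (10s + t, s + 8t)
(s₁, t₁) = (-0.5, -1) − 0.05·(-6, -8.5) = (-0.2, -0.575)
(s₂, t₂) = (-0.2, -0.575) − 0.05·(-2.575, -4.8) = (-0.07125, -0.335)
E(-0.07125, -0.335) = 0.4981515625

0.4981515625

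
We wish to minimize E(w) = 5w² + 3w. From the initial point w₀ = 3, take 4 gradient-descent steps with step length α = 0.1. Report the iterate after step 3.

E′(w) = 10w + 3
Step 1: E′(3) = 33; w₁ = 3 − 0.1·33 = -0.3
Step 2: E′(-0.3) = 0; w₂ = -0.3 − 0.1·0 = -0.3
Step 3: E′(-0.3) = 0; w₃ = -0.3 − 0.1·0 = -0.3

-0.3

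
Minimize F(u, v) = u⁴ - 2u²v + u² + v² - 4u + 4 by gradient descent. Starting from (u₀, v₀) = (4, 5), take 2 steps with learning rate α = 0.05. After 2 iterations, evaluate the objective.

42253.4889

∇F = (4u³ - 4uv + 2u - 4, -2u² + 2v)
Step 1: at (4, 5), ∇F = (180, -22) → (4, 5) − 0.05·(180, -22) = (-5, 6.1)
Step 2: at (-5, 6.1), ∇F = (-392, -37.8) → (-5, 6.1) − 0.05·(-392, -37.8) = (14.6, 7.99)
F(14.6, 7.99) = 42253.4889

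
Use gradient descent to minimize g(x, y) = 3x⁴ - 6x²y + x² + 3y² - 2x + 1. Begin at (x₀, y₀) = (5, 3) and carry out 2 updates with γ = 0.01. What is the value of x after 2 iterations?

∇g = (12x³ - 12xy + 2x - 2, -6x² + 6y)
Step 1: at (5, 3), ∇g = (1328, -132) → (5, 3) − 0.01·(1328, -132) = (-8.28, 4.32)
Step 2: at (-8.28, 4.32), ∇g = (-6401.287424, -385.4304) → (-8.28, 4.32) − 0.01·(-6401.287424, -385.4304) = (55.73287424, 8.174304)
x = 55.73287424

55.73287424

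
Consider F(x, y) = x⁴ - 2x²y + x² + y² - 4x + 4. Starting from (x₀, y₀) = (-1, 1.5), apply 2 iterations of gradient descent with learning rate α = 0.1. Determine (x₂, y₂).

∇F = (4x³ - 4xy + 2x - 4, -2x² + 2y)
(x₁, y₁) = (-1, 1.5) − 0.1·(-4, 1) = (-0.6, 1.4)
(x₂, y₂) = (-0.6, 1.4) − 0.1·(-2.704, 2.08) = (-0.3296, 1.192)

(-0.3296, 1.192)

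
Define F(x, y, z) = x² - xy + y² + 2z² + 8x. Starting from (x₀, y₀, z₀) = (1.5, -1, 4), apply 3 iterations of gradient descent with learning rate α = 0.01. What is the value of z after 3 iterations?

∇F = (2x - y + 8, -x + 2y, 4z)
(x₁, y₁, z₁) = (1.5, -1, 4) − 0.01·(12, -3.5, 16) = (1.38, -0.965, 3.84)
(x₂, y₂, z₂) = (1.38, -0.965, 3.84) − 0.01·(11.725, -3.31, 15.36) = (1.26275, -0.9319, 3.6864)
(x₃, y₃, z₃) = (1.26275, -0.9319, 3.6864) − 0.01·(11.4574, -3.12655, 14.7456) = (1.148176, -0.9006345, 3.538944)
z = 3.538944

3.538944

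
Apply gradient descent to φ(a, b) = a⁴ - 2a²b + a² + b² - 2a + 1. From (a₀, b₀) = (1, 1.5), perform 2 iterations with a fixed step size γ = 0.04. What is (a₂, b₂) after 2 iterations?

∇φ = (4a³ - 4ab + 2a - 2, -2a² + 2b)
Step 1: at (1, 1.5), ∇φ = (-2, 1) → (1, 1.5) − 0.04·(-2, 1) = (1.08, 1.46)
Step 2: at (1.08, 1.46), ∇φ = (-1.108352, 0.5872) → (1.08, 1.46) − 0.04·(-1.108352, 0.5872) = (1.12433408, 1.436512)

(1.12433408, 1.436512)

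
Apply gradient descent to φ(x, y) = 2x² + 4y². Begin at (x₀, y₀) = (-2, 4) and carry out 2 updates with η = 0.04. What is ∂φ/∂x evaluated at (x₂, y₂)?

-5.6448

∇φ = (4x, 8y)
Step 1: at (-2, 4), ∇φ = (-8, 32) → (-2, 4) − 0.04·(-8, 32) = (-1.68, 2.72)
Step 2: at (-1.68, 2.72), ∇φ = (-6.72, 21.76) → (-1.68, 2.72) − 0.04·(-6.72, 21.76) = (-1.4112, 1.8496)
∂φ/∂x at (-1.4112, 1.8496) = -5.6448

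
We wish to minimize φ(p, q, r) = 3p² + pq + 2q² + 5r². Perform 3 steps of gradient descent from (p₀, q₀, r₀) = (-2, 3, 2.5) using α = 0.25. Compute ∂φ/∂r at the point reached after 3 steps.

-84.375

∇φ = (6p + q, p + 4q, 10r)
Step 1: at (-2, 3, 2.5), ∇φ = (-9, 10, 25) → (-2, 3, 2.5) − 0.25·(-9, 10, 25) = (0.25, 0.5, -3.75)
Step 2: at (0.25, 0.5, -3.75), ∇φ = (2, 2.25, -37.5) → (0.25, 0.5, -3.75) − 0.25·(2, 2.25, -37.5) = (-0.25, -0.0625, 5.625)
Step 3: at (-0.25, -0.0625, 5.625), ∇φ = (-1.5625, -0.5, 56.25) → (-0.25, -0.0625, 5.625) − 0.25·(-1.5625, -0.5, 56.25) = (0.140625, 0.0625, -8.4375)
∂φ/∂r at (0.140625, 0.0625, -8.4375) = -84.375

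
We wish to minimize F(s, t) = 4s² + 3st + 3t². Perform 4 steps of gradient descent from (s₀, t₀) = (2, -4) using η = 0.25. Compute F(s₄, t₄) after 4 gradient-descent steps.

82.7313232421875

∇F = (8s + 3t, 3s + 6t)
(s₁, t₁) = (2, -4) − 0.25·(4, -18) = (1, 0.5)
(s₂, t₂) = (1, 0.5) − 0.25·(9.5, 6) = (-1.375, -1)
(s₃, t₃) = (-1.375, -1) − 0.25·(-14, -10.125) = (2.125, 1.53125)
(s₄, t₄) = (2.125, 1.53125) − 0.25·(21.59375, 15.5625) = (-3.2734375, -2.359375)
F(-3.2734375, -2.359375) = 82.7313232421875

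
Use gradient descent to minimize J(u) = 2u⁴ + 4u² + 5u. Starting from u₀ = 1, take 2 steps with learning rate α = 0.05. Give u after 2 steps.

-0.27995

J′(u) = 8u³ + 8u + 5
Step 1: J′(1) = 21; u₁ = 1 − 0.05·21 = -0.05
Step 2: J′(-0.05) = 4.599; u₂ = -0.05 − 0.05·4.599 = -0.27995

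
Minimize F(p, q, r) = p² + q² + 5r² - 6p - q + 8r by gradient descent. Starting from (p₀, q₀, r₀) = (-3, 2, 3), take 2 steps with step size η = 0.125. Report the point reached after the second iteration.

∇F = (2p - 6, 2q - 1, 10r + 8)
Step 1: at (-3, 2, 3), ∇F = (-12, 3, 38) → (-3, 2, 3) − 0.125·(-12, 3, 38) = (-1.5, 1.625, -1.75)
Step 2: at (-1.5, 1.625, -1.75), ∇F = (-9, 2.25, -9.5) → (-1.5, 1.625, -1.75) − 0.125·(-9, 2.25, -9.5) = (-0.375, 1.34375, -0.5625)

(-0.375, 1.34375, -0.5625)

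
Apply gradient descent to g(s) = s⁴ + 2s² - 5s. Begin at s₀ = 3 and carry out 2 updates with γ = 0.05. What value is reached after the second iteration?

2.209375

g′(s) = 4s³ + 4s - 5
s₁ = 3 − 0.05·115 = -2.75
s₂ = -2.75 − 0.05·(-99.1875) = 2.209375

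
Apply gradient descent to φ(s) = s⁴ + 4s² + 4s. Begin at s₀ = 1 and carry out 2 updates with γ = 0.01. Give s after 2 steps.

φ′(s) = 4s³ + 8s + 4
s₁ = 1 − 0.01·16 = 0.84
s₂ = 0.84 − 0.01·13.090816 = 0.70909184

0.70909184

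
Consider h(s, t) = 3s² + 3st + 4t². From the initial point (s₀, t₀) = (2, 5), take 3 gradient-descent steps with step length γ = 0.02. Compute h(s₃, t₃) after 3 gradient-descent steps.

∇h = (6s + 3t, 3s + 8t)
Step 1: at (2, 5), ∇h = (27, 46) → (2, 5) − 0.02·(27, 46) = (1.46, 4.08)
Step 2: at (1.46, 4.08), ∇h = (21, 37.02) → (1.46, 4.08) − 0.02·(21, 37.02) = (1.04, 3.3396)
Step 3: at (1.04, 3.3396), ∇h = (16.2588, 29.8368) → (1.04, 3.3396) − 0.02·(16.2588, 29.8368) = (0.714824, 2.742864)
h(0.714824, 2.742864) = 37.50812679072

37.50812679072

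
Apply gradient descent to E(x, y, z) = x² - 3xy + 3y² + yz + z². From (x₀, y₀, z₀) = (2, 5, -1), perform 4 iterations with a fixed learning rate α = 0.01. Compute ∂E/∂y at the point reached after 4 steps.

∇E = (2x - 3y, -3x + 6y + z, y + 2z)
(x₁, y₁, z₁) = (2, 5, -1) − 0.01·(-11, 23, 3) = (2.11, 4.77, -1.03)
(x₂, y₂, z₂) = (2.11, 4.77, -1.03) − 0.01·(-10.09, 21.26, 2.71) = (2.2109, 4.5574, -1.0571)
(x₃, y₃, z₃) = (2.2109, 4.5574, -1.0571) − 0.01·(-9.2504, 19.6546, 2.4432) = (2.303404, 4.360854, -1.081532)
(x₄, y₄, z₄) = (2.303404, 4.360854, -1.081532) − 0.01·(-8.475754, 18.17338, 2.19779) = (2.38816154, 4.1791202, -1.1035099)
∂E/∂y at (2.38816154, 4.1791202, -1.1035099) = 16.80672668

16.80672668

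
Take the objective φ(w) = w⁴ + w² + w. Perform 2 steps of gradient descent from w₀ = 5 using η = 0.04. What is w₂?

574.68274944

φ′(w) = 4w³ + 2w + 1
w₁ = 5 − 0.04·511 = -15.44
w₂ = -15.44 − 0.04·(-14753.068736) = 574.68274944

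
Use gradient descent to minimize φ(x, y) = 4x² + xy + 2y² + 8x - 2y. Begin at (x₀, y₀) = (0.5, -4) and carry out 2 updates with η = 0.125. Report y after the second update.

-0.59375

∇φ = (8x + y + 8, x + 4y - 2)
Step 1: at (0.5, -4), ∇φ = (8, -17.5) → (0.5, -4) − 0.125·(8, -17.5) = (-0.5, -1.8125)
Step 2: at (-0.5, -1.8125), ∇φ = (2.1875, -9.75) → (-0.5, -1.8125) − 0.125·(2.1875, -9.75) = (-0.7734375, -0.59375)
y = -0.59375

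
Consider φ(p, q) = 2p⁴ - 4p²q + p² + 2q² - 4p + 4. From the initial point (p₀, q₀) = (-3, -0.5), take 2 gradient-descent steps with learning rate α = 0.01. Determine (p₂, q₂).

(-0.54258176, -0.099824)

∇φ = (8p³ - 8pq + 2p - 4, -4p² + 4q)
Step 1: at (-3, -0.5), ∇φ = (-238, -38) → (-3, -0.5) − 0.01·(-238, -38) = (-0.62, -0.12)
Step 2: at (-0.62, -0.12), ∇φ = (-7.741824, -2.0176) → (-0.62, -0.12) − 0.01·(-7.741824, -2.0176) = (-0.54258176, -0.099824)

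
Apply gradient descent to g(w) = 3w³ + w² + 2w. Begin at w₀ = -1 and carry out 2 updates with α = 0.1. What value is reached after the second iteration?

g′(w) = 9w² + 2w + 2
w₁ = -1 − 0.1·9 = -1.9
w₂ = -1.9 − 0.1·30.69 = -4.969

-4.969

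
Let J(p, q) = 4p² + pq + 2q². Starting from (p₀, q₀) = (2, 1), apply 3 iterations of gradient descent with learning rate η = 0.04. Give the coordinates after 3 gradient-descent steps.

(0.566272, 0.457216)

∇J = (8p + q, p + 4q)
Step 1: at (2, 1), ∇J = (17, 6) → (2, 1) − 0.04·(17, 6) = (1.32, 0.76)
Step 2: at (1.32, 0.76), ∇J = (11.32, 4.36) → (1.32, 0.76) − 0.04·(11.32, 4.36) = (0.8672, 0.5856)
Step 3: at (0.8672, 0.5856), ∇J = (7.5232, 3.2096) → (0.8672, 0.5856) − 0.04·(7.5232, 3.2096) = (0.566272, 0.457216)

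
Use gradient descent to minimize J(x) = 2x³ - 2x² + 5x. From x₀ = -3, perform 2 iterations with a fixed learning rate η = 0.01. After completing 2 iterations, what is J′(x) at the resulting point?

J′(x) = 6x² - 4x + 5
x₁ = -3 − 0.01·71 = -3.71
x₂ = -3.71 − 0.01·102.4246 = -4.734246
J′(x) at (-4.734246) = 158.415495131096

158.415495131096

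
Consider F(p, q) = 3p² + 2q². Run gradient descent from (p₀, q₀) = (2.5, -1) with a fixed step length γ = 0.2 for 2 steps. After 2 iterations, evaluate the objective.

∇F = (6p, 4q)
Step 1: at (2.5, -1), ∇F = (15, -4) → (2.5, -1) − 0.2·(15, -4) = (-0.5, -0.2)
Step 2: at (-0.5, -0.2), ∇F = (-3, -0.8) → (-0.5, -0.2) − 0.2·(-3, -0.8) = (0.1, -0.04)
F(0.1, -0.04) = 0.0332

0.0332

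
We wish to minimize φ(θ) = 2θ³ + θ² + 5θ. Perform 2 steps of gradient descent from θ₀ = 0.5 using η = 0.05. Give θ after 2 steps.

φ′(θ) = 6θ² + 2θ + 5
θ₁ = 0.5 − 0.05·7.5 = 0.125
θ₂ = 0.125 − 0.05·5.34375 = -0.1421875

-0.1421875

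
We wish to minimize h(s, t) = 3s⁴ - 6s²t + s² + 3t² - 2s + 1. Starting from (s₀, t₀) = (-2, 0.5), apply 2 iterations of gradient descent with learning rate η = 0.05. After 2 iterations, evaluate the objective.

∇h = (12s³ - 12st + 2s - 2, -6s² + 6t)
(s₁, t₁) = (-2, 0.5) − 0.05·(-90, -21) = (2.5, 1.55)
(s₂, t₂) = (2.5, 1.55) − 0.05·(144, -28.2) = (-4.7, 2.96)
h(-4.7, 2.96) = 1130.3607

1130.3607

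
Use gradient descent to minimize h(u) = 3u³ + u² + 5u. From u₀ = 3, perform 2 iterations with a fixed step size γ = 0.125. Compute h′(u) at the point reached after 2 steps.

h′(u) = 9u² + 2u + 5
Step 1: h′(3) = 92; u₁ = 3 − 0.125·92 = -8.5
Step 2: h′(-8.5) = 638.25; u₂ = -8.5 − 0.125·638.25 = -88.28125
h′(u) at (-88.28125) = 69970.6494140625

69970.6494140625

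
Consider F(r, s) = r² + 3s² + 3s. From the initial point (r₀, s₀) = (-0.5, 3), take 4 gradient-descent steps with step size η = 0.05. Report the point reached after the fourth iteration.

∇F = (2r, 6s + 3)
Step 1: at (-0.5, 3), ∇F = (-1, 21) → (-0.5, 3) − 0.05·(-1, 21) = (-0.45, 1.95)
Step 2: at (-0.45, 1.95), ∇F = (-0.9, 14.7) → (-0.45, 1.95) − 0.05·(-0.9, 14.7) = (-0.405, 1.215)
Step 3: at (-0.405, 1.215), ∇F = (-0.81, 10.29) → (-0.405, 1.215) − 0.05·(-0.81, 10.29) = (-0.3645, 0.7005)
Step 4: at (-0.3645, 0.7005), ∇F = (-0.729, 7.203) → (-0.3645, 0.7005) − 0.05·(-0.729, 7.203) = (-0.32805, 0.34035)

(-0.32805, 0.34035)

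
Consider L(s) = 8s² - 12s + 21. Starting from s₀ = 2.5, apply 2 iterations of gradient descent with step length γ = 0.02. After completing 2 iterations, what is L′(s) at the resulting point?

12.9472

L′(s) = 16s - 12
Step 1: L′(2.5) = 28; s₁ = 2.5 − 0.02·28 = 1.94
Step 2: L′(1.94) = 19.04; s₂ = 1.94 − 0.02·19.04 = 1.5592
L′(s) at (1.5592) = 12.9472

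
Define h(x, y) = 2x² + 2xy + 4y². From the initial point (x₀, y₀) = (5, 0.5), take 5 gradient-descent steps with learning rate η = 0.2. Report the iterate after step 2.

∇h = (4x + 2y, 2x + 8y)
Step 1: at (5, 0.5), ∇h = (21, 14) → (5, 0.5) − 0.2·(21, 14) = (0.8, -2.3)
Step 2: at (0.8, -2.3), ∇h = (-1.4, -16.8) → (0.8, -2.3) − 0.2·(-1.4, -16.8) = (1.08, 1.06)

(1.08, 1.06)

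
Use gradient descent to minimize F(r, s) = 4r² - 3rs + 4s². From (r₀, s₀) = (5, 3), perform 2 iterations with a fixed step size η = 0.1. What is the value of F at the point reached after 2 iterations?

∇F = (8r - 3s, -3r + 8s)
(r₁, s₁) = (5, 3) − 0.1·(31, 9) = (1.9, 2.1)
(r₂, s₂) = (1.9, 2.1) − 0.1·(8.9, 11.1) = (1.01, 0.99)
F(1.01, 0.99) = 5.0011

5.0011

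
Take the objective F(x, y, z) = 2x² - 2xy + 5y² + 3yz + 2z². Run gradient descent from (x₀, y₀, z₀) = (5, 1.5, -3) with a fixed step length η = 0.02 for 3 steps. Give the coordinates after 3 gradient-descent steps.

∇F = (4x - 2y, -2x + 10y + 3z, 3y + 4z)
Step 1: at (5, 1.5, -3), ∇F = (17, -4, -7.5) → (5, 1.5, -3) − 0.02·(17, -4, -7.5) = (4.66, 1.58, -2.85)
Step 2: at (4.66, 1.58, -2.85), ∇F = (15.48, -2.07, -6.66) → (4.66, 1.58, -2.85) − 0.02·(15.48, -2.07, -6.66) = (4.3504, 1.6214, -2.7168)
Step 3: at (4.3504, 1.6214, -2.7168), ∇F = (14.1588, -0.6372, -6.003) → (4.3504, 1.6214, -2.7168) − 0.02·(14.1588, -0.6372, -6.003) = (4.067224, 1.634144, -2.59674)

(4.067224, 1.634144, -2.59674)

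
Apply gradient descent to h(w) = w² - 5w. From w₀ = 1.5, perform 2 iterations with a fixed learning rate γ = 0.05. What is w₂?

1.69

h′(w) = 2w - 5
w₁ = 1.5 − 0.05·(-2) = 1.6
w₂ = 1.6 − 0.05·(-1.8) = 1.69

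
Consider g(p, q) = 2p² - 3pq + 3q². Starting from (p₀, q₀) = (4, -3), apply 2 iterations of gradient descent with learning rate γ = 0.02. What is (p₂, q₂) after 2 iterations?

(3.076, -1.902)

∇g = (4p - 3q, -3p + 6q)
(p₁, q₁) = (4, -3) − 0.02·(25, -30) = (3.5, -2.4)
(p₂, q₂) = (3.5, -2.4) − 0.02·(21.2, -24.9) = (3.076, -1.902)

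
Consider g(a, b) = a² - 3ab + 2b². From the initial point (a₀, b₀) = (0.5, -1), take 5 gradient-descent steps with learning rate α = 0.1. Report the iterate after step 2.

(-0.055, -0.24)

∇g = (2a - 3b, -3a + 4b)
Step 1: at (0.5, -1), ∇g = (4, -5.5) → (0.5, -1) − 0.1·(4, -5.5) = (0.1, -0.45)
Step 2: at (0.1, -0.45), ∇g = (1.55, -2.1) → (0.1, -0.45) − 0.1·(1.55, -2.1) = (-0.055, -0.24)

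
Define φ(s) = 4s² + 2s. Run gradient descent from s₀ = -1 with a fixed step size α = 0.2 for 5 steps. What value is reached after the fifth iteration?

φ′(s) = 8s + 2
s₁ = -1 − 0.2·(-6) = 0.2
s₂ = 0.2 − 0.2·3.6 = -0.52
s₃ = -0.52 − 0.2·(-2.16) = -0.088
s₄ = -0.088 − 0.2·1.296 = -0.3472
s₅ = -0.3472 − 0.2·(-0.7776) = -0.19168

-0.19168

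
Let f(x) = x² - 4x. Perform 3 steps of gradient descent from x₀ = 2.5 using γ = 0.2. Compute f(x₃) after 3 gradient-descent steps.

-3.988336

f′(x) = 2x - 4
Step 1: f′(2.5) = 1; x₁ = 2.5 − 0.2·1 = 2.3
Step 2: f′(2.3) = 0.6; x₂ = 2.3 − 0.2·0.6 = 2.18
Step 3: f′(2.18) = 0.36; x₃ = 2.18 − 0.2·0.36 = 2.108
f(2.108) = -3.988336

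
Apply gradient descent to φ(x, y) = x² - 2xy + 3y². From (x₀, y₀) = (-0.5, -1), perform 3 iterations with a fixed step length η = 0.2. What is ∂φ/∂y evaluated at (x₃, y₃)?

0.056

∇φ = (2x - 2y, -2x + 6y)
(x₁, y₁) = (-0.5, -1) − 0.2·(1, -5) = (-0.7, 0)
(x₂, y₂) = (-0.7, 0) − 0.2·(-1.4, 1.4) = (-0.42, -0.28)
(x₃, y₃) = (-0.42, -0.28) − 0.2·(-0.28, -0.84) = (-0.364, -0.112)
∂φ/∂y at (-0.364, -0.112) = 0.056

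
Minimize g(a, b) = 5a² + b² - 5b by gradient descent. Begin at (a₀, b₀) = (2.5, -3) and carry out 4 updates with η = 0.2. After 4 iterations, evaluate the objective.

25.50808384

∇g = (10a, 2b - 5)
(a₁, b₁) = (2.5, -3) − 0.2·(25, -11) = (-2.5, -0.8)
(a₂, b₂) = (-2.5, -0.8) − 0.2·(-25, -6.6) = (2.5, 0.52)
(a₃, b₃) = (2.5, 0.52) − 0.2·(25, -3.96) = (-2.5, 1.312)
(a₄, b₄) = (-2.5, 1.312) − 0.2·(-25, -2.376) = (2.5, 1.7872)
g(2.5, 1.7872) = 25.50808384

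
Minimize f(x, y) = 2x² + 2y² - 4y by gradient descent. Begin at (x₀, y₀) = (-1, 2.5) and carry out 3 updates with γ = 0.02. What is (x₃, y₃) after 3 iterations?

∇f = (4x, 4y - 4)
(x₁, y₁) = (-1, 2.5) − 0.02·(-4, 6) = (-0.92, 2.38)
(x₂, y₂) = (-0.92, 2.38) − 0.02·(-3.68, 5.52) = (-0.8464, 2.2696)
(x₃, y₃) = (-0.8464, 2.2696) − 0.02·(-3.3856, 5.0784) = (-0.778688, 2.168032)

(-0.778688, 2.168032)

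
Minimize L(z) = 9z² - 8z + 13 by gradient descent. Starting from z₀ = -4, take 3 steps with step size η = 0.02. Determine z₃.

L′(z) = 18z - 8
z₁ = -4 − 0.02·(-80) = -2.4
z₂ = -2.4 − 0.02·(-51.2) = -1.376
z₃ = -1.376 − 0.02·(-32.768) = -0.72064

-0.72064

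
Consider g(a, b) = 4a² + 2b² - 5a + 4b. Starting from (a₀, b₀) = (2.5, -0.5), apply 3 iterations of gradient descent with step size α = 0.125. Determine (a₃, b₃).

(0.625, -0.9375)

∇g = (8a - 5, 4b + 4)
(a₁, b₁) = (2.5, -0.5) − 0.125·(15, 2) = (0.625, -0.75)
(a₂, b₂) = (0.625, -0.75) − 0.125·(0, 1) = (0.625, -0.875)
(a₃, b₃) = (0.625, -0.875) − 0.125·(0, 0.5) = (0.625, -0.9375)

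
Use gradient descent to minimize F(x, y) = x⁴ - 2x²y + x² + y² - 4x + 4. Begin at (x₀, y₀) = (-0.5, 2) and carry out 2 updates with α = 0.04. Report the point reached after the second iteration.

(-0.36211456, 1.726688)

∇F = (4x³ - 4xy + 2x - 4, -2x² + 2y)
(x₁, y₁) = (-0.5, 2) − 0.04·(-1.5, 3.5) = (-0.44, 1.86)
(x₂, y₂) = (-0.44, 1.86) − 0.04·(-1.947136, 3.3328) = (-0.36211456, 1.726688)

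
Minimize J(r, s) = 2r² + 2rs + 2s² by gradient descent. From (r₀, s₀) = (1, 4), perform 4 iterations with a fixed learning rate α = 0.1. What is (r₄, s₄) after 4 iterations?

(-0.5504, 0.6784)

∇J = (4r + 2s, 2r + 4s)
Step 1: at (1, 4), ∇J = (12, 18) → (1, 4) − 0.1·(12, 18) = (-0.2, 2.2)
Step 2: at (-0.2, 2.2), ∇J = (3.6, 8.4) → (-0.2, 2.2) − 0.1·(3.6, 8.4) = (-0.56, 1.36)
Step 3: at (-0.56, 1.36), ∇J = (0.48, 4.32) → (-0.56, 1.36) − 0.1·(0.48, 4.32) = (-0.608, 0.928)
Step 4: at (-0.608, 0.928), ∇J = (-0.576, 2.496) → (-0.608, 0.928) − 0.1·(-0.576, 2.496) = (-0.5504, 0.6784)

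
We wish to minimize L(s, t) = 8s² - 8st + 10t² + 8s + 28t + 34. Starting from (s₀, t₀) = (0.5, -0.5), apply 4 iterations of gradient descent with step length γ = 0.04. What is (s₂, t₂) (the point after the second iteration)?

(-0.7672, -1.428)

∇L = (16s - 8t + 8, -8s + 20t + 28)
Step 1: at (0.5, -0.5), ∇L = (20, 14) → (0.5, -0.5) − 0.04·(20, 14) = (-0.3, -1.06)
Step 2: at (-0.3, -1.06), ∇L = (11.68, 9.2) → (-0.3, -1.06) − 0.04·(11.68, 9.2) = (-0.7672, -1.428)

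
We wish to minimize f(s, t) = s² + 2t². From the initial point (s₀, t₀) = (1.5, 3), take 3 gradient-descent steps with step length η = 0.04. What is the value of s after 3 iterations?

∇f = (2s, 4t)
Step 1: at (1.5, 3), ∇f = (3, 12) → (1.5, 3) − 0.04·(3, 12) = (1.38, 2.52)
Step 2: at (1.38, 2.52), ∇f = (2.76, 10.08) → (1.38, 2.52) − 0.04·(2.76, 10.08) = (1.2696, 2.1168)
Step 3: at (1.2696, 2.1168), ∇f = (2.5392, 8.4672) → (1.2696, 2.1168) − 0.04·(2.5392, 8.4672) = (1.168032, 1.778112)
s = 1.168032

1.168032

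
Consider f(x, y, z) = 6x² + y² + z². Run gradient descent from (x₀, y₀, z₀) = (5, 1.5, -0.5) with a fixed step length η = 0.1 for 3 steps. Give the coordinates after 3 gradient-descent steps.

(-0.04, 0.768, -0.256)

∇f = (12x, 2y, 2z)
(x₁, y₁, z₁) = (5, 1.5, -0.5) − 0.1·(60, 3, -1) = (-1, 1.2, -0.4)
(x₂, y₂, z₂) = (-1, 1.2, -0.4) − 0.1·(-12, 2.4, -0.8) = (0.2, 0.96, -0.32)
(x₃, y₃, z₃) = (0.2, 0.96, -0.32) − 0.1·(2.4, 1.92, -0.64) = (-0.04, 0.768, -0.256)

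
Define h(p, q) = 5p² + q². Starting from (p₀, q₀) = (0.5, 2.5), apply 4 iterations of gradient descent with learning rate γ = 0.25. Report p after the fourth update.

2.53125

∇h = (10p, 2q)
(p₁, q₁) = (0.5, 2.5) − 0.25·(5, 5) = (-0.75, 1.25)
(p₂, q₂) = (-0.75, 1.25) − 0.25·(-7.5, 2.5) = (1.125, 0.625)
(p₃, q₃) = (1.125, 0.625) − 0.25·(11.25, 1.25) = (-1.6875, 0.3125)
(p₄, q₄) = (-1.6875, 0.3125) − 0.25·(-16.875, 0.625) = (2.53125, 0.15625)
p = 2.53125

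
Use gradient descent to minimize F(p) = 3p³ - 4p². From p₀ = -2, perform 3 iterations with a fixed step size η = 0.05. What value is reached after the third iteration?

-137.0002498

F′(p) = 9p² - 8p
Step 1: F′(-2) = 52; p₁ = -2 − 0.05·52 = -4.6
Step 2: F′(-4.6) = 227.24; p₂ = -4.6 − 0.05·227.24 = -15.962
Step 3: F′(-15.962) = 2420.764996; p₃ = -15.962 − 0.05·2420.764996 = -137.0002498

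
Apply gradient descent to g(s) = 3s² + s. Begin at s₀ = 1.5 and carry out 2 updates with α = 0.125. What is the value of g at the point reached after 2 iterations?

-0.05078125

g′(s) = 6s + 1
Step 1: g′(1.5) = 10; s₁ = 1.5 − 0.125·10 = 0.25
Step 2: g′(0.25) = 2.5; s₂ = 0.25 − 0.125·2.5 = -0.0625
g(-0.0625) = -0.05078125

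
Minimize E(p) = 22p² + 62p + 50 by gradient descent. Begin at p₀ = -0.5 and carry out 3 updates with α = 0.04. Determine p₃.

-1.80816

E′(p) = 44p + 62
p₁ = -0.5 − 0.04·40 = -2.1
p₂ = -2.1 − 0.04·(-30.4) = -0.884
p₃ = -0.884 − 0.04·23.104 = -1.80816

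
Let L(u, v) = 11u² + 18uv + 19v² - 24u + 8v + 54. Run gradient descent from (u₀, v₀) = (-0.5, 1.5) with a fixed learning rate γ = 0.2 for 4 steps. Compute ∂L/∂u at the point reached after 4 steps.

148198.7968

∇L = (22u + 18v - 24, 18u + 38v + 8)
Step 1: at (-0.5, 1.5), ∇L = (-8, 56) → (-0.5, 1.5) − 0.2·(-8, 56) = (1.1, -9.7)
Step 2: at (1.1, -9.7), ∇L = (-174.4, -340.8) → (1.1, -9.7) − 0.2·(-174.4, -340.8) = (35.98, 58.46)
Step 3: at (35.98, 58.46), ∇L = (1819.84, 2877.12) → (35.98, 58.46) − 0.2·(1819.84, 2877.12) = (-327.988, -516.964)
Step 4: at (-327.988, -516.964), ∇L = (-16545.088, -25540.416) → (-327.988, -516.964) − 0.2·(-16545.088, -25540.416) = (2981.0296, 4591.1192)
∂L/∂u at (2981.0296, 4591.1192) = 148198.7968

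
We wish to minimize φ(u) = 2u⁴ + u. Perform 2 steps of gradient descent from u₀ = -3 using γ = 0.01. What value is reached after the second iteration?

-0.81087

φ′(u) = 8u³ + 1
Step 1: φ′(-3) = -215; u₁ = -3 − 0.01·(-215) = -0.85
Step 2: φ′(-0.85) = -3.913; u₂ = -0.85 − 0.01·(-3.913) = -0.81087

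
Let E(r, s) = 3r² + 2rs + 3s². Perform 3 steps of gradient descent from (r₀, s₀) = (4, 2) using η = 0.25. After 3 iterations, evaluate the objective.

72

∇E = (6r + 2s, 2r + 6s)
(r₁, s₁) = (4, 2) − 0.25·(28, 20) = (-3, -3)
(r₂, s₂) = (-3, -3) − 0.25·(-24, -24) = (3, 3)
(r₃, s₃) = (3, 3) − 0.25·(24, 24) = (-3, -3)
E(-3, -3) = 72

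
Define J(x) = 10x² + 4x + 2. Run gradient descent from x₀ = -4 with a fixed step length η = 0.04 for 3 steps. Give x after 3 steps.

-0.2304

J′(x) = 20x + 4
Step 1: J′(-4) = -76; x₁ = -4 − 0.04·(-76) = -0.96
Step 2: J′(-0.96) = -15.2; x₂ = -0.96 − 0.04·(-15.2) = -0.352
Step 3: J′(-0.352) = -3.04; x₃ = -0.352 − 0.04·(-3.04) = -0.2304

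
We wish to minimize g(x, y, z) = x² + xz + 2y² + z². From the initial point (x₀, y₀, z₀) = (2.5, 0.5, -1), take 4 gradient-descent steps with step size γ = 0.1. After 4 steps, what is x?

∇g = (2x + z, 4y, x + 2z)
(x₁, y₁, z₁) = (2.5, 0.5, -1) − 0.1·(4, 2, 0.5) = (2.1, 0.3, -1.05)
(x₂, y₂, z₂) = (2.1, 0.3, -1.05) − 0.1·(3.15, 1.2, 0) = (1.785, 0.18, -1.05)
(x₃, y₃, z₃) = (1.785, 0.18, -1.05) − 0.1·(2.52, 0.72, -0.315) = (1.533, 0.108, -1.0185)
(x₄, y₄, z₄) = (1.533, 0.108, -1.0185) − 0.1·(2.0475, 0.432, -0.504) = (1.32825, 0.0648, -0.9681)
x = 1.32825

1.32825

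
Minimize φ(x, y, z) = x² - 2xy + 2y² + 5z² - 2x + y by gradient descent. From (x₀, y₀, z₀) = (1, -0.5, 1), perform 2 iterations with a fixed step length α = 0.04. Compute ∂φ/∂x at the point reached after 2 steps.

∇φ = (2x - 2y - 2, -2x + 4y + 1, 10z)
Step 1: at (1, -0.5, 1), ∇φ = (1, -3, 10) → (1, -0.5, 1) − 0.04·(1, -3, 10) = (0.96, -0.38, 0.6)
Step 2: at (0.96, -0.38, 0.6), ∇φ = (0.68, -2.44, 6) → (0.96, -0.38, 0.6) − 0.04·(0.68, -2.44, 6) = (0.9328, -0.2824, 0.36)
∂φ/∂x at (0.9328, -0.2824, 0.36) = 0.4304

0.4304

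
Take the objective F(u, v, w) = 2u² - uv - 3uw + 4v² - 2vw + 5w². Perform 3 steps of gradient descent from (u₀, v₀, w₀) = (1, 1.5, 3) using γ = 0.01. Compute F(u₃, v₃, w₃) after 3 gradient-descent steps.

∇F = (4u - v - 3w, -u + 8v - 2w, -3u - 2v + 10w)
(u₁, v₁, w₁) = (1, 1.5, 3) − 0.01·(-6.5, 5, 24) = (1.065, 1.45, 2.76)
(u₂, v₂, w₂) = (1.065, 1.45, 2.76) − 0.01·(-5.47, 5.015, 21.505) = (1.1197, 1.39985, 2.54495)
(u₃, v₃, w₃) = (1.1197, 1.39985, 2.54495) − 0.01·(-4.5559, 4.9892, 19.2907) = (1.165259, 1.349958, 2.352043)
F(1.165259, 1.349958, 2.352043) = 21.520147790542

21.520147790542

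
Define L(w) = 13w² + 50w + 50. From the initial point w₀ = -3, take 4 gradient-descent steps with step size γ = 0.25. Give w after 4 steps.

L′(w) = 26w + 50
w₁ = -3 − 0.25·(-28) = 4
w₂ = 4 − 0.25·154 = -34.5
w₃ = -34.5 − 0.25·(-847) = 177.25
w₄ = 177.25 − 0.25·4658.5 = -987.375

-987.375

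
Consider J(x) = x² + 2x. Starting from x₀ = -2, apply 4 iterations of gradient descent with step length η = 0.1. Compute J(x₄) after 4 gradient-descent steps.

J′(x) = 2x + 2
x₁ = -2 − 0.1·(-2) = -1.8
x₂ = -1.8 − 0.1·(-1.6) = -1.64
x₃ = -1.64 − 0.1·(-1.28) = -1.512
x₄ = -1.512 − 0.1·(-1.024) = -1.4096
J(-1.4096) = -0.83222784

-0.83222784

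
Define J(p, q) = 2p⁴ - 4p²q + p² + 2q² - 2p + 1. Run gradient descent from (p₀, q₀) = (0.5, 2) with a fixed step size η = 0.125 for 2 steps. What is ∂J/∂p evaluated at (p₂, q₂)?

∇J = (8p³ - 8pq + 2p - 2, -4p² + 4q)
(p₁, q₁) = (0.5, 2) − 0.125·(-8, 7) = (1.5, 1.125)
(p₂, q₂) = (1.5, 1.125) − 0.125·(14.5, -4.5) = (-0.3125, 1.6875)
∂J/∂p at (-0.3125, 1.6875) = 1.349609375

1.349609375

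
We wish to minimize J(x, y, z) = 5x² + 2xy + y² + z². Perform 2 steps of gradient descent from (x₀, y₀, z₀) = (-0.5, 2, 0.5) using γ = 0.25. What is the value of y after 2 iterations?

0.75

∇J = (10x + 2y, 2x + 2y, 2z)
(x₁, y₁, z₁) = (-0.5, 2, 0.5) − 0.25·(-1, 3, 1) = (-0.25, 1.25, 0.25)
(x₂, y₂, z₂) = (-0.25, 1.25, 0.25) − 0.25·(0, 2, 0.5) = (-0.25, 0.75, 0.125)
y = 0.75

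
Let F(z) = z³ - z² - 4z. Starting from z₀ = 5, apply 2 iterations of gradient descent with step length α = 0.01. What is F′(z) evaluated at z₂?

F′(z) = 3z² - 2z - 4
Step 1: F′(5) = 61; z₁ = 5 − 0.01·61 = 4.39
Step 2: F′(4.39) = 45.0363; z₂ = 4.39 − 0.01·45.0363 = 3.939637
F′(z) at (3.939637) = 34.682945075307

34.682945075307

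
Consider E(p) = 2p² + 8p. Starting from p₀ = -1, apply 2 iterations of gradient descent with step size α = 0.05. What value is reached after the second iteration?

-1.36

E′(p) = 4p + 8
p₁ = -1 − 0.05·4 = -1.2
p₂ = -1.2 − 0.05·3.2 = -1.36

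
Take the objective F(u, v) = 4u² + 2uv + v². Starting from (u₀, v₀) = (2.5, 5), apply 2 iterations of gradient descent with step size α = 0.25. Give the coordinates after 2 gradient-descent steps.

∇F = (8u + 2v, 2u + 2v)
Step 1: at (2.5, 5), ∇F = (30, 15) → (2.5, 5) − 0.25·(30, 15) = (-5, 1.25)
Step 2: at (-5, 1.25), ∇F = (-37.5, -7.5) → (-5, 1.25) − 0.25·(-37.5, -7.5) = (4.375, 3.125)

(4.375, 3.125)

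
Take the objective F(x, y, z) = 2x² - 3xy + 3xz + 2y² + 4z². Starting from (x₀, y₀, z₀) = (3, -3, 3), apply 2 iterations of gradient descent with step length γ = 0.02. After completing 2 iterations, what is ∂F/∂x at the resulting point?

∇F = (4x - 3y + 3z, -3x + 4y, 3x + 8z)
(x₁, y₁, z₁) = (3, -3, 3) − 0.02·(30, -21, 33) = (2.4, -2.58, 2.34)
(x₂, y₂, z₂) = (2.4, -2.58, 2.34) − 0.02·(24.36, -17.52, 25.92) = (1.9128, -2.2296, 1.8216)
∂F/∂x at (1.9128, -2.2296, 1.8216) = 19.8048

19.8048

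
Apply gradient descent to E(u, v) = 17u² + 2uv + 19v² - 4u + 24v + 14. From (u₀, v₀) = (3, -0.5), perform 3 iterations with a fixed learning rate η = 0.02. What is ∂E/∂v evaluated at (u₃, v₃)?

-0.758848

∇E = (34u + 2v - 4, 2u + 38v + 24)
(u₁, v₁) = (3, -0.5) − 0.02·(97, 11) = (1.06, -0.72)
(u₂, v₂) = (1.06, -0.72) − 0.02·(30.6, -1.24) = (0.448, -0.6952)
(u₃, v₃) = (0.448, -0.6952) − 0.02·(9.8416, -1.5216) = (0.251168, -0.664768)
∂E/∂v at (0.251168, -0.664768) = -0.758848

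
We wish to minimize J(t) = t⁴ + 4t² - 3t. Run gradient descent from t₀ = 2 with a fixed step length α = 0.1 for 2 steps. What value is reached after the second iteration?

6.05

J′(t) = 4t³ + 8t - 3
Step 1: J′(2) = 45; t₁ = 2 − 0.1·45 = -2.5
Step 2: J′(-2.5) = -85.5; t₂ = -2.5 − 0.1·(-85.5) = 6.05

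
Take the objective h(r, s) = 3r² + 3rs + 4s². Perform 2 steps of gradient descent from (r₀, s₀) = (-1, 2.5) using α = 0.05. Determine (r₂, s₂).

(-1, 1.15125)

∇h = (6r + 3s, 3r + 8s)
Step 1: at (-1, 2.5), ∇h = (1.5, 17) → (-1, 2.5) − 0.05·(1.5, 17) = (-1.075, 1.65)
Step 2: at (-1.075, 1.65), ∇h = (-1.5, 9.975) → (-1.075, 1.65) − 0.05·(-1.5, 9.975) = (-1, 1.15125)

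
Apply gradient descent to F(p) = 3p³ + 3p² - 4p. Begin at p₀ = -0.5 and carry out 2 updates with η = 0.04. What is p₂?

-0.110196

F′(p) = 9p² + 6p - 4
p₁ = -0.5 − 0.04·(-4.75) = -0.31
p₂ = -0.31 − 0.04·(-4.9951) = -0.110196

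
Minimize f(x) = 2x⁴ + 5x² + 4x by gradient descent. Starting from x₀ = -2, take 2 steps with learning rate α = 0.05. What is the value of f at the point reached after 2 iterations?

f′(x) = 8x³ + 10x + 4
x₁ = -2 − 0.05·(-80) = 2
x₂ = 2 − 0.05·88 = -2.4
f(-2.4) = 85.5552

85.5552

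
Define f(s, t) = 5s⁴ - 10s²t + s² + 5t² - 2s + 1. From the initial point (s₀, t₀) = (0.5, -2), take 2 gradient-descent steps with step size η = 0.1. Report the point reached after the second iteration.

(7.03925, 2.7225)

∇f = (20s³ - 20st + 2s - 2, -10s² + 10t)
(s₁, t₁) = (0.5, -2) − 0.1·(21.5, -22.5) = (-1.65, 0.25)
(s₂, t₂) = (-1.65, 0.25) − 0.1·(-86.8925, -24.725) = (7.03925, 2.7225)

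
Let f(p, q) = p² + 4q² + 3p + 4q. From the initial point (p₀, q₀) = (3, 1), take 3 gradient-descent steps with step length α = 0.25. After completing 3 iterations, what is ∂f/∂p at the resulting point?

1.125

∇f = (2p + 3, 8q + 4)
Step 1: at (3, 1), ∇f = (9, 12) → (3, 1) − 0.25·(9, 12) = (0.75, -2)
Step 2: at (0.75, -2), ∇f = (4.5, -12) → (0.75, -2) − 0.25·(4.5, -12) = (-0.375, 1)
Step 3: at (-0.375, 1), ∇f = (2.25, 12) → (-0.375, 1) − 0.25·(2.25, 12) = (-0.9375, -2)
∂f/∂p at (-0.9375, -2) = 1.125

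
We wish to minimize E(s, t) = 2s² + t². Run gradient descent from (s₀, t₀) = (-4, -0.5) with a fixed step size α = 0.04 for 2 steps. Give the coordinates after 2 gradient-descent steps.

∇E = (4s, 2t)
Step 1: at (-4, -0.5), ∇E = (-16, -1) → (-4, -0.5) − 0.04·(-16, -1) = (-3.36, -0.46)
Step 2: at (-3.36, -0.46), ∇E = (-13.44, -0.92) → (-3.36, -0.46) − 0.04·(-13.44, -0.92) = (-2.8224, -0.4232)

(-2.8224, -0.4232)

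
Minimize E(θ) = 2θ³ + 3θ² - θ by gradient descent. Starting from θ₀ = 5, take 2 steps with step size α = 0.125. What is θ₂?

E′(θ) = 6θ² + 6θ - 1
Step 1: E′(5) = 179; θ₁ = 5 − 0.125·179 = -17.375
Step 2: E′(-17.375) = 1706.09375; θ₂ = -17.375 − 0.125·1706.09375 = -230.63671875

-230.63671875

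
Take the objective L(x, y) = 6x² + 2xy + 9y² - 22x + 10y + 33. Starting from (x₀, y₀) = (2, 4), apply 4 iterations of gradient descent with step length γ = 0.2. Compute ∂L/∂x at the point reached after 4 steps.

∇L = (12x + 2y - 22, 2x + 18y + 10)
(x₁, y₁) = (2, 4) − 0.2·(10, 86) = (0, -13.2)
(x₂, y₂) = (0, -13.2) − 0.2·(-48.4, -227.6) = (9.68, 32.32)
(x₃, y₃) = (9.68, 32.32) − 0.2·(158.8, 611.12) = (-22.08, -89.904)
(x₄, y₄) = (-22.08, -89.904) − 0.2·(-466.768, -1652.432) = (71.2736, 240.5824)
∂L/∂x at (71.2736, 240.5824) = 1314.448

1314.448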